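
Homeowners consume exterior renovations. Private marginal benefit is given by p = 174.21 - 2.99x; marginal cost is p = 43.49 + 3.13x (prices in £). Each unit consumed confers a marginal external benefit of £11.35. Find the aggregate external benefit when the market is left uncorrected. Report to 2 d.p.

Market equilibrium (private): 43.49 + 3.13x = 174.21 - 2.99x → x_m = 21.3595.
Total external benefit = MEB × x_m = 11.35 × 21.3595 = 242.4303.

£242.43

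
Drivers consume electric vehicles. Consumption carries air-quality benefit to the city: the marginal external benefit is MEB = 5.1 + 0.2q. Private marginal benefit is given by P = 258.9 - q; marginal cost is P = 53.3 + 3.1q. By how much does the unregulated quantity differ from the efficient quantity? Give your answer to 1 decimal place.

Market equilibrium (private): 53.3 + 3.1q = 258.9 - q → q_m = 50.1463.
Social marginal benefit = demand + MEB = 264.0 - 0.8q.
Set SMB = MC: 264.0 - 0.8q = 53.3 + 3.1q → q* = 54.0256.
Gap = |50.1463 − 54.0256| = 3.8793.

3.9 units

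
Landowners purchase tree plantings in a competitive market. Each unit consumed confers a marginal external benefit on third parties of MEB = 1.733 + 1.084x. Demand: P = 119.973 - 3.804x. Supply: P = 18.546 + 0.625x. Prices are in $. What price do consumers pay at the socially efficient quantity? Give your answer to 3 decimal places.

P = $2.657

Social marginal benefit = demand + MEB = 121.706 - 2.720x.
Set SMB = MC: 121.706 - 2.720x = 18.546 + 0.625x → x* = 30.8401.
Consumer price on the demand curve at x*: 119.973 − 3.804×30.8401 = 2.6573.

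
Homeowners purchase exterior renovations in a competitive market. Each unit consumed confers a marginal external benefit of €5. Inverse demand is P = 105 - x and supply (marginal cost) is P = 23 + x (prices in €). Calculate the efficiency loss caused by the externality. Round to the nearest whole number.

DWL = €6

Market equilibrium (private): 23 + x = 105 - x → x_m = 41.0000.
Social marginal benefit = demand + MEB = 110 - x.
Set SMB = MC: 110 - x = 23 + x → x* = 43.5000.
Between x* and x_m the wedge SMB − MC runs linearly from 0 to MEB(x_m), so the loss is a triangle.
DWL = ½ × 2.5000 × 5.0000 = 6.2500.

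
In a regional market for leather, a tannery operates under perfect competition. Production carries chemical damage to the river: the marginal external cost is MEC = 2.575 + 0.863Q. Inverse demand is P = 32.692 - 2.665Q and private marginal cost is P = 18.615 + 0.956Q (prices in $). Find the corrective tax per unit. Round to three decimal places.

Social marginal cost = private MC + MEC = 21.190 + 1.819Q.
Set SMC = demand: 21.190 + 1.819Q = 32.692 - 2.665Q → Q* = 2.5651.
The Pigouvian tax equals MEC at Q*: 2.575 + 0.863×2.5651 = 4.7887.

tax = $4.789 per unit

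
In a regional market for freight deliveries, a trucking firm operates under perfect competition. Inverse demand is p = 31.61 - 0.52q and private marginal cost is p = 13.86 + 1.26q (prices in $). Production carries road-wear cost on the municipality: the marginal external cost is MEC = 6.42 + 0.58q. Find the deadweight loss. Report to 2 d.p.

Market equilibrium (private): 13.86 + 1.26q = 31.61 - 0.52q → q_m = 9.9719.
Social marginal cost = private MC + MEC = 20.28 + 1.84q.
Set SMC = demand: 20.28 + 1.84q = 31.61 - 0.52q → q* = 4.8008.
Height of the DWL triangle at q_m is SMC(q_m) − demand(q_m) = MEC(q_m) = 12.2037.
DWL = ½ × 5.1711 × 12.2037 = 31.5533.

DWL = $31.55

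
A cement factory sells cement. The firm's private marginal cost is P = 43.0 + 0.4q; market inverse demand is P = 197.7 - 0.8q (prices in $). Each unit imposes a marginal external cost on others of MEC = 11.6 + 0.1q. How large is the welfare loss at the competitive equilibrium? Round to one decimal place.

Market equilibrium (private): 43.0 + 0.4q = 197.7 - 0.8q → q_m = 128.9167.
Social marginal cost = private MC + MEC = 54.6 + 0.5q.
Set SMC = demand: 54.6 + 0.5q = 197.7 - 0.8q → q* = 110.0769.
Height of the DWL triangle at q_m is SMC(q_m) − demand(q_m) = MEC(q_m) = 24.4917.
DWL = ½ × 18.8398 × 24.4917 = 230.7094.

DWL = $230.7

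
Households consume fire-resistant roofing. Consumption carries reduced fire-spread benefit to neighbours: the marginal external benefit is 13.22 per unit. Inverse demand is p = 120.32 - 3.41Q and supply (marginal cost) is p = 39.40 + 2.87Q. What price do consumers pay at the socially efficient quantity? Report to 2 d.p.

P = 69.20

Social marginal benefit = demand + MEB = 133.54 - 3.41Q.
Set SMB = MC: 133.54 - 3.41Q = 39.40 + 2.87Q → Q* = 14.9904.
Consumer price on the demand curve at Q*: 120.32 − 3.41×14.9904 = 69.2027.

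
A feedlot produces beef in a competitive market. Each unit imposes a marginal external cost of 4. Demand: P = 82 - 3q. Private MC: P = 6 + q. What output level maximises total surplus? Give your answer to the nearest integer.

Social marginal cost = private MC + MEC = 10 + q.
Set SMC = demand: 10 + q = 82 - 3q → q* = 18.0000.

q* = 18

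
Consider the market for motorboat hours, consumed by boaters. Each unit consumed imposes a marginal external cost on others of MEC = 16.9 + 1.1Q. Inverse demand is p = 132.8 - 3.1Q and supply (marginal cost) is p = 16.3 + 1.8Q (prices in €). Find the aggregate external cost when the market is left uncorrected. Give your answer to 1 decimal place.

Market equilibrium (private): 16.3 + 1.8Q = 132.8 - 3.1Q → Q_m = 23.7755.
Total external cost = ∫₀^{Q_m} (16.9 + 1.1Q) dQ = 16.9×23.7755 + ½×1.1×23.7755² = 712.7069.

€712.7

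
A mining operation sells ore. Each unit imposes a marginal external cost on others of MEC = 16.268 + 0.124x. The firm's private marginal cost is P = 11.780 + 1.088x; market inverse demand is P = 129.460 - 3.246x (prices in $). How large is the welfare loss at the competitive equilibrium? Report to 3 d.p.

Market equilibrium (private): 11.780 + 1.088x = 129.460 - 3.246x → x_m = 27.1527.
Social marginal cost = private MC + MEC = 28.048 + 1.212x.
Set SMC = demand: 28.048 + 1.212x = 129.460 - 3.246x → x* = 22.7483.
Height of the DWL triangle at x_m is SMC(x_m) − demand(x_m) = MEC(x_m) = 19.6349.
DWL = ½ × 4.4044 × 19.6349 = 43.2400.

DWL = $43.240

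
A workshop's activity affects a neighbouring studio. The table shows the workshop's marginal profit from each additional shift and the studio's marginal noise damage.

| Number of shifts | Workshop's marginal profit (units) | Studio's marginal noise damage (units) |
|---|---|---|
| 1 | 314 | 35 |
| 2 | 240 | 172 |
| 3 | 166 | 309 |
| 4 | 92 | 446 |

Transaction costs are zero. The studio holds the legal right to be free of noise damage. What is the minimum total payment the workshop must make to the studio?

207

Efficient level: marginal profit ≥ marginal noise damage through level 2, so k* = 2.
With the studio holding the right, the workshop must at least compensate total damage at k*: 35 + 172 = 207.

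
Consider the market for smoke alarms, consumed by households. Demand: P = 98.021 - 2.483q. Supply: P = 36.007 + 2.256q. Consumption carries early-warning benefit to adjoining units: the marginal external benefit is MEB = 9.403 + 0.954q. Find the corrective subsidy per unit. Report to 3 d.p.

subsidy = 27.403 per unit

Social marginal benefit = demand + MEB = 107.424 - 1.529q.
Set SMB = MC: 107.424 - 1.529q = 36.007 + 2.256q → q* = 18.8684.
The Pigouvian subsidy equals MEB at q*: 9.403 + 0.954×18.8684 = 27.4035.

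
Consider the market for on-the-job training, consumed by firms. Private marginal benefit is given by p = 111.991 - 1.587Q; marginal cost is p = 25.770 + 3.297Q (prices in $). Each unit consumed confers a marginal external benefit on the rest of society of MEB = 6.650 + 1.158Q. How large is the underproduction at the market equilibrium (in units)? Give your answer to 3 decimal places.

7.271 units

Market equilibrium (private): 25.770 + 3.297Q = 111.991 - 1.587Q → Q_m = 17.6538.
Social marginal benefit = demand + MEB = 118.641 - 0.429Q.
Set SMB = MC: 118.641 - 0.429Q = 25.770 + 3.297Q → Q* = 24.9251.
Gap = |17.6538 − 24.9251| = 7.2713.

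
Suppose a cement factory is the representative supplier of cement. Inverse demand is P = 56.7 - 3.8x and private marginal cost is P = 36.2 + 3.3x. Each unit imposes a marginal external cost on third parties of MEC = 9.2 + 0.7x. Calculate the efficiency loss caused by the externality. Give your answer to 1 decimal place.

Market equilibrium (private): 36.2 + 3.3x = 56.7 - 3.8x → x_m = 2.8873.
Social marginal cost = private MC + MEC = 45.4 + 4.0x.
Set SMC = demand: 45.4 + 4.0x = 56.7 - 3.8x → x* = 1.4487.
The welfare-loss triangle has base |x_m − x*| and height MEC(x_m) (the vertical gap between SMC and demand is zero at x* and MEC at x_m).
DWL = ½ × 1.4386 × 11.2211 = 8.0713.

DWL = 8.1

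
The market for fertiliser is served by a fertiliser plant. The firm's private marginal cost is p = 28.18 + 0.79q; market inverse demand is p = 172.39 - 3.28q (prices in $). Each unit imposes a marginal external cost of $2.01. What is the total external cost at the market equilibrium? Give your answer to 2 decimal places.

Market equilibrium (private): 28.18 + 0.79q = 172.39 - 3.28q → q_m = 35.4324.
Total external cost = MEC × q_m = 2.01 × 35.4324 = 71.2191.

$71.22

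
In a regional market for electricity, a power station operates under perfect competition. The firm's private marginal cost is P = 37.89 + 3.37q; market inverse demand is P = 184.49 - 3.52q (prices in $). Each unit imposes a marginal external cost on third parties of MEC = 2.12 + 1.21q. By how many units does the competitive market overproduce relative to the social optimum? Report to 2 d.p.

3.44 units

Market equilibrium (private): 37.89 + 3.37q = 184.49 - 3.52q → q_m = 21.2772.
Social marginal cost = private MC + MEC = 40.01 + 4.58q.
Set SMC = demand: 40.01 + 4.58q = 184.49 - 3.52q → q* = 17.8370.
Gap = |21.2772 − 17.8370| = 3.4402.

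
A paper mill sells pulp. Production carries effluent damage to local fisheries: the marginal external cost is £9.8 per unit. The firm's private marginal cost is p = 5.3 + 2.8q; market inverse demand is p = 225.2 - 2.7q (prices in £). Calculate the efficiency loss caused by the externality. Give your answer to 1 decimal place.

Market equilibrium (private): 5.3 + 2.8q = 225.2 - 2.7q → q_m = 39.9818.
Social marginal cost = private MC + MEC = 15.1 + 2.8q.
Set SMC = demand: 15.1 + 2.8q = 225.2 - 2.7q → q* = 38.2000.
The loss is the area between SMC and demand from q* to q_m; with linear curves that's a triangle of height MEC(q_m).
DWL = ½ × 1.7818 × 9.8000 = 8.7308.

DWL = £8.7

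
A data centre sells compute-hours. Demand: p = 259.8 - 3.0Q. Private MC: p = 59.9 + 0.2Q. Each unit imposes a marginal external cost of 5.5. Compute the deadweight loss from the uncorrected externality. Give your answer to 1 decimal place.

Market equilibrium (private): 59.9 + 0.2Q = 259.8 - 3.0Q → Q_m = 62.4688.
Social marginal cost = private MC + MEC = 65.4 + 0.2Q.
Set SMC = demand: 65.4 + 0.2Q = 259.8 - 3.0Q → Q* = 60.7500.
The loss is the area between SMC and demand from Q* to Q_m; with linear curves that's a triangle of height MEC(Q_m).
DWL = ½ × 1.7188 × 5.5000 = 4.7267.

DWL = 4.7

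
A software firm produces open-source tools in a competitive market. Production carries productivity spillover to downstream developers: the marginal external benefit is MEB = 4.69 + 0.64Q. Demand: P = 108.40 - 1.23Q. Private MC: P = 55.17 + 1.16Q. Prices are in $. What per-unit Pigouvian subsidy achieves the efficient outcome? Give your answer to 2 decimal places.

Social marginal cost = private MC − MEB = 50.48 + 0.52Q.
Set SMC = demand: 50.48 + 0.52Q = 108.40 - 1.23Q → Q* = 33.0971.
The Pigouvian subsidy equals MEB at Q*: 4.69 + 0.64×33.0971 = 25.8721.

subsidy = $25.87 per unit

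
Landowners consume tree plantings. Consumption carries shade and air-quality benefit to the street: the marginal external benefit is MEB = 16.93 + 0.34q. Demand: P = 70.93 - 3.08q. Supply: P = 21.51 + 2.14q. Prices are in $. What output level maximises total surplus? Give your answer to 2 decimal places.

Social marginal benefit = demand + MEB = 87.86 - 2.74q.
Set SMB = MC: 87.86 - 2.74q = 21.51 + 2.14q → q* = 13.5963.

q* = 13.60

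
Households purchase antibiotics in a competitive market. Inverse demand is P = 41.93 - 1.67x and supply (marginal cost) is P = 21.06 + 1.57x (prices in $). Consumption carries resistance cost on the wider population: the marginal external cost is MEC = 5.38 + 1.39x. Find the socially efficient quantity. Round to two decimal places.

Social marginal benefit = demand − MEC = 36.55 - 3.06x.
Set SMB = MC: 36.55 - 3.06x = 21.06 + 1.57x → x* = 3.3456.

x* = 3.35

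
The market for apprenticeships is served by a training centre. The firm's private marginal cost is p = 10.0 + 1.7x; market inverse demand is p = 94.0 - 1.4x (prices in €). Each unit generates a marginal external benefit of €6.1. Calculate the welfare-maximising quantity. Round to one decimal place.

Social marginal cost = private MC − MEB = 3.9 + 1.7x.
Set SMC = demand: 3.9 + 1.7x = 94.0 - 1.4x → x* = 29.0645.

x* = 29.1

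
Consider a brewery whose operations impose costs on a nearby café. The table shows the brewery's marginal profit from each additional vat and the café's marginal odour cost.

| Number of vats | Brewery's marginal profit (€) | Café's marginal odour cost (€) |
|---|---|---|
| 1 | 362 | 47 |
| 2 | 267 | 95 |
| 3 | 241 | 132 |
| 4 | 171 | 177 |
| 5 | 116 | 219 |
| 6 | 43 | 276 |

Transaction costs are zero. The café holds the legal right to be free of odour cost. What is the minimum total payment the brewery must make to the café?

€274

Efficient level: marginal profit ≥ marginal odour cost through level 3, so k* = 3.
With the café holding the right, the brewery must at least compensate total damage at k*: 47 + 95 + 132 = 274.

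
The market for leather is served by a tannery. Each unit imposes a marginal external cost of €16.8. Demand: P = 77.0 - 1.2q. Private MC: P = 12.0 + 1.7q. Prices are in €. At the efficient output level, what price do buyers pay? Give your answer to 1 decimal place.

P = €57.1

Social marginal cost = private MC + MEC = 28.8 + 1.7q.
Set SMC = demand: 28.8 + 1.7q = 77.0 - 1.2q → q* = 16.6207.
Consumer price on the demand curve at q*: 77.0 − 1.2×16.6207 = 57.0552.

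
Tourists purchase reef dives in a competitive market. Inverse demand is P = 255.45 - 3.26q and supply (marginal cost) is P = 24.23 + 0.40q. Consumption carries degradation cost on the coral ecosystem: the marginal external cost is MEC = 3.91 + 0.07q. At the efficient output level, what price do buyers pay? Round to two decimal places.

Social marginal benefit = demand − MEC = 251.54 - 3.33q.
Set SMB = MC: 251.54 - 3.33q = 24.23 + 0.40q → q* = 60.9410.
Consumer price on the demand curve at q*: 255.45 − 3.26×60.9410 = 56.7823.

P = 56.78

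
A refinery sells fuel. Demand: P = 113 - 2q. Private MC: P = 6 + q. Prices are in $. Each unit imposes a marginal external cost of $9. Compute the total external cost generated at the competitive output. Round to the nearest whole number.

Market equilibrium (private): 6 + q = 113 - 2q → q_m = 35.6667.
Total external cost = MEC × q_m = 9 × 35.6667 = 321.0003.

$321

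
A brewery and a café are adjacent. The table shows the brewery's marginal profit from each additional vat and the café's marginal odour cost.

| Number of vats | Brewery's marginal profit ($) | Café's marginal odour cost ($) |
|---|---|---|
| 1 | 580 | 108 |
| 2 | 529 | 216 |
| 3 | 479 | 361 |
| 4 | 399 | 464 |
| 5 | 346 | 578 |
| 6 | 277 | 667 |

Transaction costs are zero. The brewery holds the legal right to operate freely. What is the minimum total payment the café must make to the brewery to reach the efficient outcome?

Left alone the brewery would choose level 6 (marginal profit stays positive).
Efficient level: k* = 3 (marginal profit ≥ marginal odour cost through 3).
The café must at least cover the brewery's forgone profit from cutting 6→3: 399 + 346 + 277 = 1022.

$1022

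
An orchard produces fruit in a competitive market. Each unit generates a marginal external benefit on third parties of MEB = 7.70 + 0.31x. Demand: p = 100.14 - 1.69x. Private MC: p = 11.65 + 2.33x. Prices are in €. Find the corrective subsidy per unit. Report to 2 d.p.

subsidy = €15.74 per unit

Social marginal cost = private MC − MEB = 3.95 + 2.02x.
Set SMC = demand: 3.95 + 2.02x = 100.14 - 1.69x → x* = 25.9272.
The Pigouvian subsidy equals MEB at x*: 7.70 + 0.31×25.9272 = 15.7374.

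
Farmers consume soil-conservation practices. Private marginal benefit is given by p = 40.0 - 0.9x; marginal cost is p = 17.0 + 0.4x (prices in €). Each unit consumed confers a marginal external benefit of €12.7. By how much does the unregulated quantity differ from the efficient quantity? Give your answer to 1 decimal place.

Market equilibrium (private): 17.0 + 0.4x = 40.0 - 0.9x → x_m = 17.6923.
Social marginal benefit = demand + MEB = 52.7 - 0.9x.
Set SMB = MC: 52.7 - 0.9x = 17.0 + 0.4x → x* = 27.4615.
Gap = |17.6923 − 27.4615| = 9.7692.

9.8 units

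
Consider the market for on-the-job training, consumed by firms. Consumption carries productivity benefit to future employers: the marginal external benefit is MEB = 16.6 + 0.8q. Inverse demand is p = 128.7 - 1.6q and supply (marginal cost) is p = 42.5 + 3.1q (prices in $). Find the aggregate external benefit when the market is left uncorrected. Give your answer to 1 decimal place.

$439.0

Market equilibrium (private): 42.5 + 3.1q = 128.7 - 1.6q → q_m = 18.3404.
Total external benefit = ∫₀^{q_m} (16.6 + 0.8q) dq = 16.6×18.3404 + ½×0.8×18.3404² = 438.9987.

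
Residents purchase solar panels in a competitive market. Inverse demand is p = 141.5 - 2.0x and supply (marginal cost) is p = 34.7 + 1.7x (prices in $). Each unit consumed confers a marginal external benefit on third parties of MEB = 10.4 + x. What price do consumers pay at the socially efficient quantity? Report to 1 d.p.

P = $54.7

Social marginal benefit = demand + MEB = 151.9 - x.
Set SMB = MC: 151.9 - x = 34.7 + 1.7x → x* = 43.4074.
Consumer price on the demand curve at x*: 141.5 − 2.0×43.4074 = 54.6852.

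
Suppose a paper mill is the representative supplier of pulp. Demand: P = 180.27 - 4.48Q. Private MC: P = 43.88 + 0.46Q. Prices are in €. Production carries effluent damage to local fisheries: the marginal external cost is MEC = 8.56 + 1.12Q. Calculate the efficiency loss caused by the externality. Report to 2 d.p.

Market equilibrium (private): 43.88 + 0.46Q = 180.27 - 4.48Q → Q_m = 27.6093.
Social marginal cost = private MC + MEC = 52.44 + 1.58Q.
Set SMC = demand: 52.44 + 1.58Q = 180.27 - 4.48Q → Q* = 21.0941.
Height of the DWL triangle at Q_m is SMC(Q_m) − demand(Q_m) = MEC(Q_m) = 39.4824.
DWL = ½ × 6.5152 × 39.4824 = 128.6179.

DWL = €128.62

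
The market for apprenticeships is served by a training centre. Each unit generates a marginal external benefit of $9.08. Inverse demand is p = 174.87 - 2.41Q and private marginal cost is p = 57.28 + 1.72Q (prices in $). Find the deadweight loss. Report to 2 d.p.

DWL = $9.98

Market equilibrium (private): 57.28 + 1.72Q = 174.87 - 2.41Q → Q_m = 28.4722.
Social marginal cost = private MC − MEB = 48.20 + 1.72Q.
Set SMC = demand: 48.20 + 1.72Q = 174.87 - 2.41Q → Q* = 30.6707.
The loss is the area between SMC and demand from Q* to Q_m; with linear curves that's a triangle of height MEB(Q_m).
DWL = ½ × 2.1985 × 9.0800 = 9.9812.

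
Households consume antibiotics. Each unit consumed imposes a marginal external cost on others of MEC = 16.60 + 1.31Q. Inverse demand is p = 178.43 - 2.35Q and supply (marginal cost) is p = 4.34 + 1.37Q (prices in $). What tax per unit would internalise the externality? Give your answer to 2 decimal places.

Social marginal benefit = demand − MEC = 161.83 - 3.66Q.
Set SMB = MC: 161.83 - 3.66Q = 4.34 + 1.37Q → Q* = 31.3101.
The Pigouvian tax equals MEC at Q*: 16.60 + 1.31×31.3101 = 57.6162.

tax = $57.62 per unit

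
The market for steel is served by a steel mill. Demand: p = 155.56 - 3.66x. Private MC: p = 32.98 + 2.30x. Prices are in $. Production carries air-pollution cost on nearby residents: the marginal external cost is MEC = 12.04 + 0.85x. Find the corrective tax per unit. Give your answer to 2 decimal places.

Social marginal cost = private MC + MEC = 45.02 + 3.15x.
Set SMC = demand: 45.02 + 3.15x = 155.56 - 3.66x → x* = 16.2320.
The Pigouvian tax equals MEC at x*: 12.04 + 0.85×16.2320 = 25.8372.

tax = $25.84 per unit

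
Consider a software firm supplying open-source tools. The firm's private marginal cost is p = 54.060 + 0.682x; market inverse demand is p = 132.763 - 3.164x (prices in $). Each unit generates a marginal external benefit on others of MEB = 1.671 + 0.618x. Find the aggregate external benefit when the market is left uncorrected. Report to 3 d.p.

$163.591

Market equilibrium (private): 54.060 + 0.682x = 132.763 - 3.164x → x_m = 20.4636.
Total external benefit = ∫₀^{x_m} (1.671 + 0.618x) dx = 1.671×20.4636 + ½×0.618×20.4636² = 163.5912.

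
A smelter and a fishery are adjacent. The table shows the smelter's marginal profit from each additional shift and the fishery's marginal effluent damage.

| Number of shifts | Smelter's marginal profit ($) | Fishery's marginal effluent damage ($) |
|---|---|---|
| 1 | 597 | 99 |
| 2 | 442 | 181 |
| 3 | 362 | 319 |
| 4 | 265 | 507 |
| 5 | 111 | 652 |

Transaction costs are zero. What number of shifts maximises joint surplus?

Bargaining reaches the level where marginal profit last exceeds marginal effluent damage.
That holds through level 3 (362 ≥ 319) but not at 4 (265 < 507).

3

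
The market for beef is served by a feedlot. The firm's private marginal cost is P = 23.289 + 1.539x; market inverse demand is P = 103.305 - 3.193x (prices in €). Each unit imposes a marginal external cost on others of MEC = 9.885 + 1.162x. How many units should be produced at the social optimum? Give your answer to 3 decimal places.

x* = 11.899

Social marginal cost = private MC + MEC = 33.174 + 2.701x.
Set SMC = demand: 33.174 + 2.701x = 103.305 - 3.193x → x* = 11.8987.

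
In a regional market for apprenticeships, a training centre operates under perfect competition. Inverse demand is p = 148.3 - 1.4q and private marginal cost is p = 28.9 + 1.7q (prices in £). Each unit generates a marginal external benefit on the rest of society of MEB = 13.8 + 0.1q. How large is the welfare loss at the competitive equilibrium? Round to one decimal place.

Market equilibrium (private): 28.9 + 1.7q = 148.3 - 1.4q → q_m = 38.5161.
Social marginal cost = private MC − MEB = 15.1 + 1.6q.
Set SMC = demand: 15.1 + 1.6q = 148.3 - 1.4q → q* = 44.4000.
The welfare-loss triangle has base |q_m − q*| and height MEB(q_m) (the vertical gap between SMC and demand is zero at q* and MEB at q_m).
DWL = ½ × 5.8839 × 17.6516 = 51.9301.

DWL = £51.9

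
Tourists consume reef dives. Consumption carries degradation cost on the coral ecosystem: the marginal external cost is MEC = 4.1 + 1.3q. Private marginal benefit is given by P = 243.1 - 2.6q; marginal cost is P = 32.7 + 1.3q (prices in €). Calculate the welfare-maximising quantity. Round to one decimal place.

Social marginal benefit = demand − MEC = 239.0 - 3.9q.
Set SMB = MC: 239.0 - 3.9q = 32.7 + 1.3q → q* = 39.6731.

q* = 39.7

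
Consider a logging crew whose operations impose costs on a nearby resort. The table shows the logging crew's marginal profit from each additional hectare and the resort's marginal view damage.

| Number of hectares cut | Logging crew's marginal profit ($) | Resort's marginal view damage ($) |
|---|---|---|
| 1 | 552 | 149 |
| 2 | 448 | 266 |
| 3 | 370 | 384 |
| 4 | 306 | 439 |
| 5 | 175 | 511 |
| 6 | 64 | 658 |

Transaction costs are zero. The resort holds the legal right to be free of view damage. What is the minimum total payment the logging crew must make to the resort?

$415

Efficient level: marginal profit ≥ marginal view damage through level 2, so k* = 2.
With the resort holding the right, the logging crew must at least compensate total damage at k*: 149 + 266 = 415.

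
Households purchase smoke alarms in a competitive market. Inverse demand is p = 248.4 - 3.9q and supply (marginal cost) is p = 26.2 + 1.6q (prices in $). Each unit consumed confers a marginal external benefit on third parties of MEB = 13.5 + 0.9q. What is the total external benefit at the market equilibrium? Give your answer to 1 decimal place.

Market equilibrium (private): 26.2 + 1.6q = 248.4 - 3.9q → q_m = 40.4000.
Total external benefit = ∫₀^{q_m} (13.5 + 0.9q) dq = 13.5×40.4000 + ½×0.9×40.4000² = 1279.8720.

$1279.9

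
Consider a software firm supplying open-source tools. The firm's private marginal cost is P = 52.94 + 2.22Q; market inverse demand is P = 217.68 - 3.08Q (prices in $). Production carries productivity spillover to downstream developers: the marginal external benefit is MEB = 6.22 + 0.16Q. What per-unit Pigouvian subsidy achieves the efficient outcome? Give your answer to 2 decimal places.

Social marginal cost = private MC − MEB = 46.72 + 2.06Q.
Set SMC = demand: 46.72 + 2.06Q = 217.68 - 3.08Q → Q* = 33.2607.
The Pigouvian subsidy equals MEB at Q*: 6.22 + 0.16×33.2607 = 11.5417.

subsidy = $11.54 per unit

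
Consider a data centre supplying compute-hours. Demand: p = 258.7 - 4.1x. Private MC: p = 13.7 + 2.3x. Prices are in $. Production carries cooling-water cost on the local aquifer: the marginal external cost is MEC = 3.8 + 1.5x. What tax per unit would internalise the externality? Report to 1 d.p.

tax = $49.6 per unit

Social marginal cost = private MC + MEC = 17.5 + 3.8x.
Set SMC = demand: 17.5 + 3.8x = 258.7 - 4.1x → x* = 30.5316.
The Pigouvian tax equals MEC at x*: 3.8 + 1.5×30.5316 = 49.5974.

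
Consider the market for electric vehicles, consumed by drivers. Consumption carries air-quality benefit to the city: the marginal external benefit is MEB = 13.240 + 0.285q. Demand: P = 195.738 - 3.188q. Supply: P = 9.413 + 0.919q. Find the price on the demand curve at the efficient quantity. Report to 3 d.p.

P = 29.277

Social marginal benefit = demand + MEB = 208.978 - 2.903q.
Set SMB = MC: 208.978 - 2.903q = 9.413 + 0.919q → q* = 52.2148.
Consumer price on the demand curve at q*: 195.738 − 3.188×52.2148 = 29.2772.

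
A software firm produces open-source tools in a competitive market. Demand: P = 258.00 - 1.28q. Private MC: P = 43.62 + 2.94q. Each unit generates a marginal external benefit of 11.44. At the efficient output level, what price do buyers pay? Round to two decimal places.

Social marginal cost = private MC − MEB = 32.18 + 2.94q.
Set SMC = demand: 32.18 + 2.94q = 258.00 - 1.28q → q* = 53.5118.
Consumer price on the demand curve at q*: 258.00 − 1.28×53.5118 = 189.5049.

P = 189.50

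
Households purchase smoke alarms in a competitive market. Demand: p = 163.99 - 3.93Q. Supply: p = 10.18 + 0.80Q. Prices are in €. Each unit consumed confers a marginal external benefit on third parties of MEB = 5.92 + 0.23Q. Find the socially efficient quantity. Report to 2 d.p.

Social marginal benefit = demand + MEB = 169.91 - 3.70Q.
Set SMB = MC: 169.91 - 3.70Q = 10.18 + 0.80Q → Q* = 35.4956.

Q* = 35.50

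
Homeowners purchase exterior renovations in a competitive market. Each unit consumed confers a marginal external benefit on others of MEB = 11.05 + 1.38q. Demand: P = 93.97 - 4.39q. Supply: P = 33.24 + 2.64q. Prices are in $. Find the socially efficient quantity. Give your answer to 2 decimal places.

Social marginal benefit = demand + MEB = 105.02 - 3.01q.
Set SMB = MC: 105.02 - 3.01q = 33.24 + 2.64q → q* = 12.7044.

q* = 12.70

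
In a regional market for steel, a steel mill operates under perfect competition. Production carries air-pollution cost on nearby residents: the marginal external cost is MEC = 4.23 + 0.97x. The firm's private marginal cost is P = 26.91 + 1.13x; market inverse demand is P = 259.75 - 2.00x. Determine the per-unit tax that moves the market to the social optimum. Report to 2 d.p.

Social marginal cost = private MC + MEC = 31.14 + 2.10x.
Set SMC = demand: 31.14 + 2.10x = 259.75 - 2.00x → x* = 55.7585.
The Pigouvian tax equals MEC at x*: 4.23 + 0.97×55.7585 = 58.3157.

tax = 58.32 per unit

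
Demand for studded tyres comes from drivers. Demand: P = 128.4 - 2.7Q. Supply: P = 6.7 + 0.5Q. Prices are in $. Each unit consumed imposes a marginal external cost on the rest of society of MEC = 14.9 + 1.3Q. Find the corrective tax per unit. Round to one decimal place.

tax = $45.8 per unit

Social marginal benefit = demand − MEC = 113.5 - 4.0Q.
Set SMB = MC: 113.5 - 4.0Q = 6.7 + 0.5Q → Q* = 23.7333.
The Pigouvian tax equals MEC at Q*: 14.9 + 1.3×23.7333 = 45.7533.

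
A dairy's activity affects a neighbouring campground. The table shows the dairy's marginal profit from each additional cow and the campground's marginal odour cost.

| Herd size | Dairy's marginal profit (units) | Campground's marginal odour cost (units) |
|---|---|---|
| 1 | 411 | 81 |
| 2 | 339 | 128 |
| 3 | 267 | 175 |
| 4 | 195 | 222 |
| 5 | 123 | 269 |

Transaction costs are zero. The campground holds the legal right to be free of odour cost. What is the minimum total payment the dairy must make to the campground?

384

Efficient level: marginal profit ≥ marginal odour cost through level 3, so k* = 3.
With the campground holding the right, the dairy must at least compensate total damage at k*: 81 + 128 + 175 = 384.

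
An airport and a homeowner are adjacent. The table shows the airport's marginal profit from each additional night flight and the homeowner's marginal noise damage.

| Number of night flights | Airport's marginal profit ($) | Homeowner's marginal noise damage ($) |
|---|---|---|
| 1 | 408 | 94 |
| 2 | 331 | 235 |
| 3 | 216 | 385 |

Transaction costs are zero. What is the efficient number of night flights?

Bargaining reaches the level where marginal profit last exceeds marginal noise damage.
That holds through level 2 (331 ≥ 235) but not at 3 (216 < 385).

2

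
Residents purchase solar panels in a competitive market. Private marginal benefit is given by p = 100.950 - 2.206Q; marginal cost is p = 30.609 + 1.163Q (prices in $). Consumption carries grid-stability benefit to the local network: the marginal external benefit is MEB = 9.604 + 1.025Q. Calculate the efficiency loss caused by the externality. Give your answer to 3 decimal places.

DWL = $205.056

Market equilibrium (private): 30.609 + 1.163Q = 100.950 - 2.206Q → Q_m = 20.8789.
Social marginal benefit = demand + MEB = 110.554 - 1.181Q.
Set SMB = MC: 110.554 - 1.181Q = 30.609 + 1.163Q → Q* = 34.1062.
Height of the DWL triangle at Q_m is SMB(Q_m) − MC(Q_m) = MEB(Q_m) = 31.0049.
DWL = ½ × 13.2273 × 31.0049 = 205.0556.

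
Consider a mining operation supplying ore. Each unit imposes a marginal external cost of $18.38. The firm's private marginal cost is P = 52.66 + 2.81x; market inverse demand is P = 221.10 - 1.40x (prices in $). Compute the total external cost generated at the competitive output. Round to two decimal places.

$735.37

Market equilibrium (private): 52.66 + 2.81x = 221.10 - 1.40x → x_m = 40.0095.
Total external cost = MEC × x_m = 18.38 × 40.0095 = 735.3746.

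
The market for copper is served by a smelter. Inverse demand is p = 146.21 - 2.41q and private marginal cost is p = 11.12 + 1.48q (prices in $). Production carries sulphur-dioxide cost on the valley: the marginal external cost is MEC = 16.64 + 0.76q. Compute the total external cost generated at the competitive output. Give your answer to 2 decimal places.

Market equilibrium (private): 11.12 + 1.48q = 146.21 - 2.41q → q_m = 34.7275.
Total external cost = ∫₀^{q_m} (16.64 + 0.76q) dq = 16.64×34.7275 + ½×0.76×34.7275² = 1036.1453.

$1036.15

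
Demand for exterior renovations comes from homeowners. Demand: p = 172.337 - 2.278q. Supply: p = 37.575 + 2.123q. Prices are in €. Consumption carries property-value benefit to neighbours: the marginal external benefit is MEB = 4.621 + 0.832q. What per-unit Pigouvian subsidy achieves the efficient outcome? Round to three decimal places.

subsidy = €37.114 per unit

Social marginal benefit = demand + MEB = 176.958 - 1.446q.
Set SMB = MC: 176.958 - 1.446q = 37.575 + 2.123q → q* = 39.0538.
The Pigouvian subsidy equals MEB at q*: 4.621 + 0.832×39.0538 = 37.1138.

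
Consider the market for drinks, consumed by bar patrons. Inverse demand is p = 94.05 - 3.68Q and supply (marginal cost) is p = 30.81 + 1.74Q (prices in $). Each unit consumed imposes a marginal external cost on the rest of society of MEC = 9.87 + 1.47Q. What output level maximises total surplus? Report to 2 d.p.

Q* = 7.75

Social marginal benefit = demand − MEC = 84.18 - 5.15Q.
Set SMB = MC: 84.18 - 5.15Q = 30.81 + 1.74Q → Q* = 7.7460.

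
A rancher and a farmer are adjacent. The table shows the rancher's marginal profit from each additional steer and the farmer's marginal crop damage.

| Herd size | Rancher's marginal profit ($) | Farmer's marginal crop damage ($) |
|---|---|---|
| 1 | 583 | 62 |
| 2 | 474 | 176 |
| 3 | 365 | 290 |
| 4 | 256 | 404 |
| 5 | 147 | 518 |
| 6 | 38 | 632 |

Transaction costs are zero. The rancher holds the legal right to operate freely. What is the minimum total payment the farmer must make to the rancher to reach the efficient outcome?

$441

Left alone the rancher would choose level 6 (marginal profit stays positive).
Efficient level: k* = 3 (marginal profit ≥ marginal crop damage through 3).
The farmer must at least cover the rancher's forgone profit from cutting 6→3: 256 + 147 + 38 = 441.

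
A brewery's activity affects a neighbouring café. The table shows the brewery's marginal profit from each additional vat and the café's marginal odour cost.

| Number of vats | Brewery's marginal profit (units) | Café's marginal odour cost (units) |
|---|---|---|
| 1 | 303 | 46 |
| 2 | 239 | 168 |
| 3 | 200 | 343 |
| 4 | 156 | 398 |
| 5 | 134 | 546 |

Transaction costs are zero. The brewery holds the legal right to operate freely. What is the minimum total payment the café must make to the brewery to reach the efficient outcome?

Left alone the brewery would choose level 5 (marginal profit stays positive).
Efficient level: k* = 2 (marginal profit ≥ marginal odour cost through 2).
The café must at least cover the brewery's forgone profit from cutting 5→2: 200 + 156 + 134 = 490.

490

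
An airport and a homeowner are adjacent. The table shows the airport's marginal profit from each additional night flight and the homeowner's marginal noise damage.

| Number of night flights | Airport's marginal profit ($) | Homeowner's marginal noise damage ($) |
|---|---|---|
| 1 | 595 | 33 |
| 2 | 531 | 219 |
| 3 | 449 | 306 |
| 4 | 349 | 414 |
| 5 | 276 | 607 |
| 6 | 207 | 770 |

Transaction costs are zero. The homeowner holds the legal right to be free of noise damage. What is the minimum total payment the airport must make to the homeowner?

Efficient level: marginal profit ≥ marginal noise damage through level 3, so k* = 3.
With the homeowner holding the right, the airport must at least compensate total damage at k*: 33 + 219 + 306 = 558.

$558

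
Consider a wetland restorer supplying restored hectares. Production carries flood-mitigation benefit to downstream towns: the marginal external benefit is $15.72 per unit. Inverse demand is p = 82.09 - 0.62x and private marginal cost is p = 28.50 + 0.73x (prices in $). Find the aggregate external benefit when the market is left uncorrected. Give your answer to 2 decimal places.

$624.03

Market equilibrium (private): 28.50 + 0.73x = 82.09 - 0.62x → x_m = 39.6963.
Total external benefit = MEB × x_m = 15.72 × 39.6963 = 624.0258.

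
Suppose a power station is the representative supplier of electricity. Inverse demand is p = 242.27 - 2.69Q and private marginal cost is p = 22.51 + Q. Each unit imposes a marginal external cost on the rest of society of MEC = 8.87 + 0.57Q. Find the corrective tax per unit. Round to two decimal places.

Social marginal cost = private MC + MEC = 31.38 + 1.57Q.
Set SMC = demand: 31.38 + 1.57Q = 242.27 - 2.69Q → Q* = 49.5047.
The Pigouvian tax equals MEC at Q*: 8.87 + 0.57×49.5047 = 37.0877.

tax = 37.09 per unit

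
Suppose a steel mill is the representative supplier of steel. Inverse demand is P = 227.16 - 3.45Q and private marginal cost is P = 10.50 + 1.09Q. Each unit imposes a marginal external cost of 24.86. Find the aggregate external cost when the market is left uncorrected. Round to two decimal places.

1186.38

Market equilibrium (private): 10.50 + 1.09Q = 227.16 - 3.45Q → Q_m = 47.7225.
Total external cost = MEC × Q_m = 24.86 × 47.7225 = 1186.3814.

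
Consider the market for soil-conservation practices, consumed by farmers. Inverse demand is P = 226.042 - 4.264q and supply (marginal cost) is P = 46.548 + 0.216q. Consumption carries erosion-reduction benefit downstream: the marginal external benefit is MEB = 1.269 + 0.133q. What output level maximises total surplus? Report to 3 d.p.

Social marginal benefit = demand + MEB = 227.311 - 4.131q.
Set SMB = MC: 227.311 - 4.131q = 46.548 + 0.216q → q* = 41.5834.

q* = 41.583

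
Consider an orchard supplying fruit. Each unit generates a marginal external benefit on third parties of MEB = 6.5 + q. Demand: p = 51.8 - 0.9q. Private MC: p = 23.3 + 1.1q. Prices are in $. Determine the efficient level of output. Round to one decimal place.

Social marginal cost = private MC − MEB = 16.8 + 0.1q.
Set SMC = demand: 16.8 + 0.1q = 51.8 - 0.9q → q* = 35.0000.

q* = 35.0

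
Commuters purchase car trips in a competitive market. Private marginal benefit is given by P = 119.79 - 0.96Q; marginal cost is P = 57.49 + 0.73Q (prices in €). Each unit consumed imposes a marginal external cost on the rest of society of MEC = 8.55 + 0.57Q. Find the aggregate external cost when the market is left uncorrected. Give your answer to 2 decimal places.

€702.49

Market equilibrium (private): 57.49 + 0.73Q = 119.79 - 0.96Q → Q_m = 36.8639.
Total external cost = ∫₀^{Q_m} (8.55 + 0.57Q) dQ = 8.55×36.8639 + ½×0.57×36.8639² = 702.4863.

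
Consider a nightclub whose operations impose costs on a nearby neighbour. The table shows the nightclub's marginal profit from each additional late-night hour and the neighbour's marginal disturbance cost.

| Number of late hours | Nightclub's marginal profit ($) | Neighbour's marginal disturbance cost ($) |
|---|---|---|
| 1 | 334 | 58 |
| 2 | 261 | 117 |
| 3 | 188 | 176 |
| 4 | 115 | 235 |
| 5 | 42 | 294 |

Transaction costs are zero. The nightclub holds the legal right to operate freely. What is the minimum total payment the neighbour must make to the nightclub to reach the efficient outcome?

$157

Left alone the nightclub would choose level 5 (marginal profit stays positive).
Efficient level: k* = 3 (marginal profit ≥ marginal disturbance cost through 3).
The neighbour must at least cover the nightclub's forgone profit from cutting 5→3: 115 + 42 = 157.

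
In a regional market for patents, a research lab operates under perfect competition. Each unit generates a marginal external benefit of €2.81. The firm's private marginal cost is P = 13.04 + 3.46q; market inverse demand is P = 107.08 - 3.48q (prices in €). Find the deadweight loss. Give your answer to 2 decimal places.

DWL = €0.57

Market equilibrium (private): 13.04 + 3.46q = 107.08 - 3.48q → q_m = 13.5504.
Social marginal cost = private MC − MEB = 10.23 + 3.46q.
Set SMC = demand: 10.23 + 3.46q = 107.08 - 3.48q → q* = 13.9553.
Between q* and q_m the wedge demand − SMC runs linearly from 0 to MEB(q_m), so the loss is a triangle.
DWL = ½ × 0.4049 × 2.8100 = 0.5689.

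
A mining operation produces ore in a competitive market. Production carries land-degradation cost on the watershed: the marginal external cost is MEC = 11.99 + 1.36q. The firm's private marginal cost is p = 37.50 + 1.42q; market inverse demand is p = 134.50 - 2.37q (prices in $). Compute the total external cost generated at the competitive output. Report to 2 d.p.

Market equilibrium (private): 37.50 + 1.42q = 134.50 - 2.37q → q_m = 25.5937.
Total external cost = ∫₀^{q_m} (11.99 + 1.36q) dq = 11.99×25.5937 + ½×1.36×25.5937² = 752.2939.

$752.29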